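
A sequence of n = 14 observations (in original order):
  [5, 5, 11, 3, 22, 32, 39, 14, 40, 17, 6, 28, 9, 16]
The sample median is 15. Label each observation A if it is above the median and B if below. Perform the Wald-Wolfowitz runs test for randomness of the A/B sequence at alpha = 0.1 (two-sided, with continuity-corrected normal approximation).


Step 1: Compute median = 15; label A = above, B = below.
Labels in order: BBBBAAABAABABA  (n_A = 7, n_B = 7)
Step 2: Count runs R = 8.
Step 3: Under H0 (random ordering), E[R] = 2*n_A*n_B/(n_A+n_B) + 1 = 2*7*7/14 + 1 = 8.0000.
        Var[R] = 2*n_A*n_B*(2*n_A*n_B - n_A - n_B) / ((n_A+n_B)^2 * (n_A+n_B-1)) = 8232/2548 = 3.2308.
        SD[R] = 1.7974.
Step 4: R = E[R], so z = 0 with no continuity correction.
Step 5: Two-sided p-value via normal approximation = 2*(1 - Phi(|z|)) = 1.000000.
Step 6: alpha = 0.1. fail to reject H0.

R = 8, z = 0.0000, p = 1.000000, fail to reject H0.


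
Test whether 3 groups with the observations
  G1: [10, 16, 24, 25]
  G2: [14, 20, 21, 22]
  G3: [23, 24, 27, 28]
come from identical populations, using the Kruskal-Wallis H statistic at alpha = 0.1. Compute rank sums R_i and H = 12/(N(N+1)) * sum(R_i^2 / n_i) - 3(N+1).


Step 1: Combine all N = 12 observations and assign midranks.
sorted (value, group, rank): (10,G1,1), (14,G2,2), (16,G1,3), (20,G2,4), (21,G2,5), (22,G2,6), (23,G3,7), (24,G1,8.5), (24,G3,8.5), (25,G1,10), (27,G3,11), (28,G3,12)
Step 2: Sum ranks within each group.
R_1 = 22.5 (n_1 = 4)
R_2 = 17 (n_2 = 4)
R_3 = 38.5 (n_3 = 4)
Step 3: H = 12/(N(N+1)) * sum(R_i^2/n_i) - 3(N+1)
     = 12/(12*13) * (22.5^2/4 + 17^2/4 + 38.5^2/4) - 3*13
     = 0.076923 * 569.375 - 39
     = 4.798077.
Step 4: Ties present; correction factor C = 1 - 6/(12^3 - 12) = 0.996503. Corrected H = 4.798077 / 0.996503 = 4.814912.
Step 5: Under H0, H ~ chi^2(2); p-value = 0.090044.
Step 6: alpha = 0.1. reject H0.

H = 4.8149, df = 2, p = 0.090044, reject H0.


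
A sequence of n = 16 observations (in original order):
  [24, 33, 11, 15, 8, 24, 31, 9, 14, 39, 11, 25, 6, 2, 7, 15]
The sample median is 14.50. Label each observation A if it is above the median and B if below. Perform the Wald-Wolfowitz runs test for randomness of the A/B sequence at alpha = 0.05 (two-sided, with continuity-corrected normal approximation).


Step 1: Compute median = 14.50; label A = above, B = below.
Labels in order: AABABAABBABABBBA  (n_A = 8, n_B = 8)
Step 2: Count runs R = 11.
Step 3: Under H0 (random ordering), E[R] = 2*n_A*n_B/(n_A+n_B) + 1 = 2*8*8/16 + 1 = 9.0000.
        Var[R] = 2*n_A*n_B*(2*n_A*n_B - n_A - n_B) / ((n_A+n_B)^2 * (n_A+n_B-1)) = 14336/3840 = 3.7333.
        SD[R] = 1.9322.
Step 4: Continuity-corrected z = (R - 0.5 - E[R]) / SD[R] = (11 - 0.5 - 9.0000) / 1.9322 = 0.7763.
Step 5: Two-sided p-value via normal approximation = 2*(1 - Phi(|z|)) = 0.437558.
Step 6: alpha = 0.05. fail to reject H0.

R = 11, z = 0.7763, p = 0.437558, fail to reject H0.


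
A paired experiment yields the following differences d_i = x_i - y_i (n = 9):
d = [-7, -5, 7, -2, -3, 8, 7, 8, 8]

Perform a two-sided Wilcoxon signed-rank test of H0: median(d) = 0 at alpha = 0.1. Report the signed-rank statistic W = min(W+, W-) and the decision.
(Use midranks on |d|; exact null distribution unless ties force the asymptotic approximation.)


Step 1: Drop any zero differences (none here) and take |d_i|.
|d| = [7, 5, 7, 2, 3, 8, 7, 8, 8]
Step 2: Midrank |d_i| (ties get averaged ranks).
ranks: |7|->5, |5|->3, |7|->5, |2|->1, |3|->2, |8|->8, |7|->5, |8|->8, |8|->8
Step 3: Attach original signs; sum ranks with positive sign and with negative sign.
W+ = 5 + 8 + 5 + 8 + 8 = 34
W- = 5 + 3 + 1 + 2 = 11
(Check: W+ + W- = 45 should equal n(n+1)/2 = 45.)
Step 4: Test statistic W = min(W+, W-) = 11.
Step 5: Ties in |d|, so use the tie-corrected normal approximation.
        E[W] = n(n+1)/4 = 9*10/4 = 22.5.
        Tie groups: |d|=7 (t=3), |d|=8 (t=3); sum(t^3 - t) = 48.
        Var[W] = n(n+1)(2n+1)/24 - sum(t^3-t)/48 = 1710/24 - 48/48 = 70.25.
        z = (W - E[W]) / sqrt(Var[W]) = (11 - 22.5) / 8.3815 = -1.3721.
        Two-sided p = 2*Phi(z) = 0.170043.
Step 6: alpha = 0.1. fail to reject H0.

W+ = 34, W- = 11, W = min = 11, p = 0.170043, fail to reject H0.


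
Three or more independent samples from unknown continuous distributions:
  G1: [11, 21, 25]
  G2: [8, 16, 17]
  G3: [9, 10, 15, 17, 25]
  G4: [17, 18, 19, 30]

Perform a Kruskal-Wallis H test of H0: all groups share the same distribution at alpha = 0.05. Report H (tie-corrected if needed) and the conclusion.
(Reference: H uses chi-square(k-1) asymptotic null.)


Step 1: Combine all N = 15 observations and assign midranks.
sorted (value, group, rank): (8,G2,1), (9,G3,2), (10,G3,3), (11,G1,4), (15,G3,5), (16,G2,6), (17,G2,8), (17,G3,8), (17,G4,8), (18,G4,10), (19,G4,11), (21,G1,12), (25,G1,13.5), (25,G3,13.5), (30,G4,15)
Step 2: Sum ranks within each group.
R_1 = 29.5 (n_1 = 3)
R_2 = 15 (n_2 = 3)
R_3 = 31.5 (n_3 = 5)
R_4 = 44 (n_4 = 4)
Step 3: H = 12/(N(N+1)) * sum(R_i^2/n_i) - 3(N+1)
     = 12/(15*16) * (29.5^2/3 + 15^2/3 + 31.5^2/5 + 44^2/4) - 3*16
     = 0.050000 * 1047.53 - 48
     = 4.376667.
Step 4: Ties present; correction factor C = 1 - 30/(15^3 - 15) = 0.991071. Corrected H = 4.376667 / 0.991071 = 4.416096.
Step 5: Under H0, H ~ chi^2(3); p-value = 0.219898.
Step 6: alpha = 0.05. fail to reject H0.

H = 4.4161, df = 3, p = 0.219898, fail to reject H0.


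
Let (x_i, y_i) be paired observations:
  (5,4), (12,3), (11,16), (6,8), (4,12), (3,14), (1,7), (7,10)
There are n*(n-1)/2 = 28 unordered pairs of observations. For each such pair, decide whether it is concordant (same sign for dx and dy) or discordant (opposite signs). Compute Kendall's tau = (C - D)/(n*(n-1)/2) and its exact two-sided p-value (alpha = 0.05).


Step 1: Enumerate the 28 unordered pairs (i,j) with i<j and classify each by sign(x_j-x_i) * sign(y_j-y_i).
  (1,2):dx=+7,dy=-1->D; (1,3):dx=+6,dy=+12->C; (1,4):dx=+1,dy=+4->C; (1,5):dx=-1,dy=+8->D
  (1,6):dx=-2,dy=+10->D; (1,7):dx=-4,dy=+3->D; (1,8):dx=+2,dy=+6->C; (2,3):dx=-1,dy=+13->D
  (2,4):dx=-6,dy=+5->D; (2,5):dx=-8,dy=+9->D; (2,6):dx=-9,dy=+11->D; (2,7):dx=-11,dy=+4->D
  (2,8):dx=-5,dy=+7->D; (3,4):dx=-5,dy=-8->C; (3,5):dx=-7,dy=-4->C; (3,6):dx=-8,dy=-2->C
  (3,7):dx=-10,dy=-9->C; (3,8):dx=-4,dy=-6->C; (4,5):dx=-2,dy=+4->D; (4,6):dx=-3,dy=+6->D
  (4,7):dx=-5,dy=-1->C; (4,8):dx=+1,dy=+2->C; (5,6):dx=-1,dy=+2->D; (5,7):dx=-3,dy=-5->C
  (5,8):dx=+3,dy=-2->D; (6,7):dx=-2,dy=-7->C; (6,8):dx=+4,dy=-4->D; (7,8):dx=+6,dy=+3->C
Step 2: C = 13, D = 15, total pairs = 28.
Step 3: tau = (C - D)/(n(n-1)/2) = (13 - 15)/28 = -0.071429.
Step 4: Exact two-sided p-value (enumerate n! = 40320 permutations of y under H0): p = 0.904861.
Step 5: alpha = 0.05. fail to reject H0.

tau_b = -0.0714 (C=13, D=15), p = 0.904861, fail to reject H0.


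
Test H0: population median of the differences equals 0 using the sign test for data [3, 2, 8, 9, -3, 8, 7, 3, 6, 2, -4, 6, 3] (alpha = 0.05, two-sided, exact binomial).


Step 1: Discard zero differences. Original n = 13; n_eff = number of nonzero differences = 13.
Nonzero differences (with sign): +3, +2, +8, +9, -3, +8, +7, +3, +6, +2, -4, +6, +3
Step 2: Count signs: positive = 11, negative = 2.
Step 3: Under H0: P(positive) = 0.5, so the number of positives S ~ Bin(13, 0.5).
Step 4: Two-sided exact p-value = sum of Bin(13,0.5) probabilities at or below the observed probability = 0.022461.
Step 5: alpha = 0.05. reject H0.

n_eff = 13, pos = 11, neg = 2, p = 0.022461, reject H0.


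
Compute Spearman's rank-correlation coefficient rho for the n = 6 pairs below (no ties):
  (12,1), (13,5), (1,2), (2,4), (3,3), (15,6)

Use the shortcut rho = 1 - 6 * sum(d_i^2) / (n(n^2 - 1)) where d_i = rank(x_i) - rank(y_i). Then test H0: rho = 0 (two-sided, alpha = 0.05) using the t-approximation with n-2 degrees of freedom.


Step 1: Rank x and y separately (midranks; no ties here).
rank(x): 12->4, 13->5, 1->1, 2->2, 3->3, 15->6
rank(y): 1->1, 5->5, 2->2, 4->4, 3->3, 6->6
Step 2: d_i = R_x(i) - R_y(i); compute d_i^2.
  (4-1)^2=9, (5-5)^2=0, (1-2)^2=1, (2-4)^2=4, (3-3)^2=0, (6-6)^2=0
sum(d^2) = 14.
Step 3: rho = 1 - 6*14 / (6*(6^2 - 1)) = 1 - 84/210 = 0.600000.
Step 4: Under H0, t = rho * sqrt((n-2)/(1-rho^2)) = 1.5000 ~ t(4).
Step 5: Two-sided p-value from the t-distribution with 4 df = 0.208000.
Step 6: alpha = 0.05. fail to reject H0.

rho = 0.6000, p = 0.208000, fail to reject H0 at alpha = 0.05.


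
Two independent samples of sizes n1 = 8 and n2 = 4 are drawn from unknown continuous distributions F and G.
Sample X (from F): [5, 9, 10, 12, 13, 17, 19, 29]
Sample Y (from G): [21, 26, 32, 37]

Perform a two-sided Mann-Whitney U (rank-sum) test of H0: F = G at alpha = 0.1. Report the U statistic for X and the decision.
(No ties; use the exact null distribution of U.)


Step 1: Combine and sort all 12 observations; assign midranks.
sorted (value, group): (5,X), (9,X), (10,X), (12,X), (13,X), (17,X), (19,X), (21,Y), (26,Y), (29,X), (32,Y), (37,Y)
ranks: 5->1, 9->2, 10->3, 12->4, 13->5, 17->6, 19->7, 21->8, 26->9, 29->10, 32->11, 37->12
Step 2: Rank sum for X: R1 = 1 + 2 + 3 + 4 + 5 + 6 + 7 + 10 = 38.
Step 3: U_X = R1 - n1(n1+1)/2 = 38 - 8*9/2 = 38 - 36 = 2.
       U_Y = n1*n2 - U_X = 32 - 2 = 30.
Step 4: No ties, so the exact null distribution of U (based on enumerating the C(12,8) = 495 equally likely rank assignments) gives the two-sided p-value.
Step 5: p-value = 0.016162; compare to alpha = 0.1. reject H0.

U_X = 2, p = 0.016162, reject H0 at alpha = 0.1.


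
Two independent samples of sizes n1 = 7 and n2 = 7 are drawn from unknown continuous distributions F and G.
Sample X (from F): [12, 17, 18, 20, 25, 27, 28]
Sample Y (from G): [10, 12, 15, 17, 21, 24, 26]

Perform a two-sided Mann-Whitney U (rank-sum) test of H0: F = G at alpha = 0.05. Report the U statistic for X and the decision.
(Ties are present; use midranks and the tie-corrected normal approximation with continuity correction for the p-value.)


Step 1: Combine and sort all 14 observations; assign midranks.
sorted (value, group): (10,Y), (12,X), (12,Y), (15,Y), (17,X), (17,Y), (18,X), (20,X), (21,Y), (24,Y), (25,X), (26,Y), (27,X), (28,X)
ranks: 10->1, 12->2.5, 12->2.5, 15->4, 17->5.5, 17->5.5, 18->7, 20->8, 21->9, 24->10, 25->11, 26->12, 27->13, 28->14
Step 2: Rank sum for X: R1 = 2.5 + 5.5 + 7 + 8 + 11 + 13 + 14 = 61.
Step 3: U_X = R1 - n1(n1+1)/2 = 61 - 7*8/2 = 61 - 28 = 33.
       U_Y = n1*n2 - U_X = 49 - 33 = 16.
Step 4: Ties are present, so use the tie-corrected normal approximation (with continuity correction) for the p-value.
Step 5: p-value = 0.305620; compare to alpha = 0.05. fail to reject H0.

U_X = 33, p = 0.305620, fail to reject H0 at alpha = 0.05.


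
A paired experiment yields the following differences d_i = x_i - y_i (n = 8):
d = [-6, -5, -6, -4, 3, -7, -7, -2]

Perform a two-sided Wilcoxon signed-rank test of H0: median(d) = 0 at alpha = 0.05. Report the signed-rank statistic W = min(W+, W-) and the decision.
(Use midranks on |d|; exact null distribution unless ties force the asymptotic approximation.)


Step 1: Drop any zero differences (none here) and take |d_i|.
|d| = [6, 5, 6, 4, 3, 7, 7, 2]
Step 2: Midrank |d_i| (ties get averaged ranks).
ranks: |6|->5.5, |5|->4, |6|->5.5, |4|->3, |3|->2, |7|->7.5, |7|->7.5, |2|->1
Step 3: Attach original signs; sum ranks with positive sign and with negative sign.
W+ = 2 = 2
W- = 5.5 + 4 + 5.5 + 3 + 7.5 + 7.5 + 1 = 34
(Check: W+ + W- = 36 should equal n(n+1)/2 = 36.)
Step 4: Test statistic W = min(W+, W-) = 2.
Step 5: Ties in |d|, so use the tie-corrected normal approximation.
        E[W] = n(n+1)/4 = 8*9/4 = 18.
        Tie groups: |d|=6 (t=2), |d|=7 (t=2); sum(t^3 - t) = 12.
        Var[W] = n(n+1)(2n+1)/24 - sum(t^3-t)/48 = 1224/24 - 12/48 = 50.75.
        z = (W - E[W]) / sqrt(Var[W]) = (2 - 18) / 7.1239 = -2.2460.
        Two-sided p = 2*Phi(z) = 0.024707.
Step 6: alpha = 0.05. reject H0.

W+ = 2, W- = 34, W = min = 2, p = 0.024707, reject H0.


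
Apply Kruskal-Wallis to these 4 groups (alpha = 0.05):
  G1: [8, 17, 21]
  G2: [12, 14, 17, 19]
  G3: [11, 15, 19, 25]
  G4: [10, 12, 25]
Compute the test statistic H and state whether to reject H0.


Step 1: Combine all N = 14 observations and assign midranks.
sorted (value, group, rank): (8,G1,1), (10,G4,2), (11,G3,3), (12,G2,4.5), (12,G4,4.5), (14,G2,6), (15,G3,7), (17,G1,8.5), (17,G2,8.5), (19,G2,10.5), (19,G3,10.5), (21,G1,12), (25,G3,13.5), (25,G4,13.5)
Step 2: Sum ranks within each group.
R_1 = 21.5 (n_1 = 3)
R_2 = 29.5 (n_2 = 4)
R_3 = 34 (n_3 = 4)
R_4 = 20 (n_4 = 3)
Step 3: H = 12/(N(N+1)) * sum(R_i^2/n_i) - 3(N+1)
     = 12/(14*15) * (21.5^2/3 + 29.5^2/4 + 34^2/4 + 20^2/3) - 3*15
     = 0.057143 * 793.979 - 45
     = 0.370238.
Step 4: Ties present; correction factor C = 1 - 24/(14^3 - 14) = 0.991209. Corrected H = 0.370238 / 0.991209 = 0.373522.
Step 5: Under H0, H ~ chi^2(3); p-value = 0.945656.
Step 6: alpha = 0.05. fail to reject H0.

H = 0.3735, df = 3, p = 0.945656, fail to reject H0.


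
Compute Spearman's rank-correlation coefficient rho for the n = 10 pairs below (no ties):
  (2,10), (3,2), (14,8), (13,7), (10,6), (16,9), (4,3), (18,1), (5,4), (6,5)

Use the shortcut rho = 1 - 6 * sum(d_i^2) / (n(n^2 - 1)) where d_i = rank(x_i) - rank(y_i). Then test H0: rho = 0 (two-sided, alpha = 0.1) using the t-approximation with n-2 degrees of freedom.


Step 1: Rank x and y separately (midranks; no ties here).
rank(x): 2->1, 3->2, 14->8, 13->7, 10->6, 16->9, 4->3, 18->10, 5->4, 6->5
rank(y): 10->10, 2->2, 8->8, 7->7, 6->6, 9->9, 3->3, 1->1, 4->4, 5->5
Step 2: d_i = R_x(i) - R_y(i); compute d_i^2.
  (1-10)^2=81, (2-2)^2=0, (8-8)^2=0, (7-7)^2=0, (6-6)^2=0, (9-9)^2=0, (3-3)^2=0, (10-1)^2=81, (4-4)^2=0, (5-5)^2=0
sum(d^2) = 162.
Step 3: rho = 1 - 6*162 / (10*(10^2 - 1)) = 1 - 972/990 = 0.018182.
Step 4: Under H0, t = rho * sqrt((n-2)/(1-rho^2)) = 0.0514 ~ t(8).
Step 5: Two-sided p-value from the t-distribution with 8 df = 0.960240.
Step 6: alpha = 0.1. fail to reject H0.

rho = 0.0182, p = 0.960240, fail to reject H0 at alpha = 0.1.


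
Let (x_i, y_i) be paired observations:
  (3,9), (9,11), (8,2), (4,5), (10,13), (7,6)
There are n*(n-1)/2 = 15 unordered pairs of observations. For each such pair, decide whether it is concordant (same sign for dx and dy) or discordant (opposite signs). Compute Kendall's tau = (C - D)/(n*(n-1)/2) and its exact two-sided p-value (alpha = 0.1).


Step 1: Enumerate the 15 unordered pairs (i,j) with i<j and classify each by sign(x_j-x_i) * sign(y_j-y_i).
  (1,2):dx=+6,dy=+2->C; (1,3):dx=+5,dy=-7->D; (1,4):dx=+1,dy=-4->D; (1,5):dx=+7,dy=+4->C
  (1,6):dx=+4,dy=-3->D; (2,3):dx=-1,dy=-9->C; (2,4):dx=-5,dy=-6->C; (2,5):dx=+1,dy=+2->C
  (2,6):dx=-2,dy=-5->C; (3,4):dx=-4,dy=+3->D; (3,5):dx=+2,dy=+11->C; (3,6):dx=-1,dy=+4->D
  (4,5):dx=+6,dy=+8->C; (4,6):dx=+3,dy=+1->C; (5,6):dx=-3,dy=-7->C
Step 2: C = 10, D = 5, total pairs = 15.
Step 3: tau = (C - D)/(n(n-1)/2) = (10 - 5)/15 = 0.333333.
Step 4: Exact two-sided p-value (enumerate n! = 720 permutations of y under H0): p = 0.469444.
Step 5: alpha = 0.1. fail to reject H0.

tau_b = 0.3333 (C=10, D=5), p = 0.469444, fail to reject H0.


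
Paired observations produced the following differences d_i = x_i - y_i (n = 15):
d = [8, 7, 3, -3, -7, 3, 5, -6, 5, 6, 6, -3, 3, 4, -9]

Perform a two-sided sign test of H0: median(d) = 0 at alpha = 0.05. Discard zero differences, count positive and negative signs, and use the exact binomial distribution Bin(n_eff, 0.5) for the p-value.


Step 1: Discard zero differences. Original n = 15; n_eff = number of nonzero differences = 15.
Nonzero differences (with sign): +8, +7, +3, -3, -7, +3, +5, -6, +5, +6, +6, -3, +3, +4, -9
Step 2: Count signs: positive = 10, negative = 5.
Step 3: Under H0: P(positive) = 0.5, so the number of positives S ~ Bin(15, 0.5).
Step 4: Two-sided exact p-value = sum of Bin(15,0.5) probabilities at or below the observed probability = 0.301758.
Step 5: alpha = 0.05. fail to reject H0.

n_eff = 15, pos = 10, neg = 5, p = 0.301758, fail to reject H0.


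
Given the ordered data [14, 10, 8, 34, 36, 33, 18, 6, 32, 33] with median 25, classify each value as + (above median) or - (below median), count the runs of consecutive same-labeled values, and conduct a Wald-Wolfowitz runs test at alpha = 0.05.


Step 1: Compute median = 25; label A = above, B = below.
Labels in order: BBBAAABBAA  (n_A = 5, n_B = 5)
Step 2: Count runs R = 4.
Step 3: Under H0 (random ordering), E[R] = 2*n_A*n_B/(n_A+n_B) + 1 = 2*5*5/10 + 1 = 6.0000.
        Var[R] = 2*n_A*n_B*(2*n_A*n_B - n_A - n_B) / ((n_A+n_B)^2 * (n_A+n_B-1)) = 2000/900 = 2.2222.
        SD[R] = 1.4907.
Step 4: Continuity-corrected z = (R + 0.5 - E[R]) / SD[R] = (4 + 0.5 - 6.0000) / 1.4907 = -1.0062.
Step 5: Two-sided p-value via normal approximation = 2*(1 - Phi(|z|)) = 0.314305.
Step 6: alpha = 0.05. fail to reject H0.

R = 4, z = -1.0062, p = 0.314305, fail to reject H0.


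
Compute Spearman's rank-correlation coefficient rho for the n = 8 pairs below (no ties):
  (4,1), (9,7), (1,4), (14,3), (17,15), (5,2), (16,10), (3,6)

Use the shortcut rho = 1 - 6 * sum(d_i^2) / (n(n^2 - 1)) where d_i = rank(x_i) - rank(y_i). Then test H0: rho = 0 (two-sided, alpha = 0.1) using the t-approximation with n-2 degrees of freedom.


Step 1: Rank x and y separately (midranks; no ties here).
rank(x): 4->3, 9->5, 1->1, 14->6, 17->8, 5->4, 16->7, 3->2
rank(y): 1->1, 7->6, 4->4, 3->3, 15->8, 2->2, 10->7, 6->5
Step 2: d_i = R_x(i) - R_y(i); compute d_i^2.
  (3-1)^2=4, (5-6)^2=1, (1-4)^2=9, (6-3)^2=9, (8-8)^2=0, (4-2)^2=4, (7-7)^2=0, (2-5)^2=9
sum(d^2) = 36.
Step 3: rho = 1 - 6*36 / (8*(8^2 - 1)) = 1 - 216/504 = 0.571429.
Step 4: Under H0, t = rho * sqrt((n-2)/(1-rho^2)) = 1.7056 ~ t(6).
Step 5: Two-sided p-value from the t-distribution with 6 df = 0.138960.
Step 6: alpha = 0.1. fail to reject H0.

rho = 0.5714, p = 0.138960, fail to reject H0 at alpha = 0.1.


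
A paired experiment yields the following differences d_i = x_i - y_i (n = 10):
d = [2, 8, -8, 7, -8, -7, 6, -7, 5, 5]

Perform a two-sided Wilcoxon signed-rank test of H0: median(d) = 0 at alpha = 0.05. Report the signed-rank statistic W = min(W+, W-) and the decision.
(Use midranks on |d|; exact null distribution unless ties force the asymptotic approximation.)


Step 1: Drop any zero differences (none here) and take |d_i|.
|d| = [2, 8, 8, 7, 8, 7, 6, 7, 5, 5]
Step 2: Midrank |d_i| (ties get averaged ranks).
ranks: |2|->1, |8|->9, |8|->9, |7|->6, |8|->9, |7|->6, |6|->4, |7|->6, |5|->2.5, |5|->2.5
Step 3: Attach original signs; sum ranks with positive sign and with negative sign.
W+ = 1 + 9 + 6 + 4 + 2.5 + 2.5 = 25
W- = 9 + 9 + 6 + 6 = 30
(Check: W+ + W- = 55 should equal n(n+1)/2 = 55.)
Step 4: Test statistic W = min(W+, W-) = 25.
Step 5: Ties in |d|, so use the tie-corrected normal approximation.
        E[W] = n(n+1)/4 = 10*11/4 = 27.5.
        Tie groups: |d|=5 (t=2), |d|=7 (t=3), |d|=8 (t=3); sum(t^3 - t) = 54.
        Var[W] = n(n+1)(2n+1)/24 - sum(t^3-t)/48 = 2310/24 - 54/48 = 95.125.
        z = (W - E[W]) / sqrt(Var[W]) = (25 - 27.5) / 9.7532 = -0.2563.
        Two-sided p = 2*Phi(z) = 0.797699.
Step 6: alpha = 0.05. fail to reject H0.

W+ = 25, W- = 30, W = min = 25, p = 0.797699, fail to reject H0.


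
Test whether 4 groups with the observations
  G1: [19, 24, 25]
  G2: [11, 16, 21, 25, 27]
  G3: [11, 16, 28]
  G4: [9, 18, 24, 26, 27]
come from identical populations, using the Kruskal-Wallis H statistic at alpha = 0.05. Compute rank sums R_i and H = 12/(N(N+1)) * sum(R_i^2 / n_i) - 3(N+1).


Step 1: Combine all N = 16 observations and assign midranks.
sorted (value, group, rank): (9,G4,1), (11,G2,2.5), (11,G3,2.5), (16,G2,4.5), (16,G3,4.5), (18,G4,6), (19,G1,7), (21,G2,8), (24,G1,9.5), (24,G4,9.5), (25,G1,11.5), (25,G2,11.5), (26,G4,13), (27,G2,14.5), (27,G4,14.5), (28,G3,16)
Step 2: Sum ranks within each group.
R_1 = 28 (n_1 = 3)
R_2 = 41 (n_2 = 5)
R_3 = 23 (n_3 = 3)
R_4 = 44 (n_4 = 5)
Step 3: H = 12/(N(N+1)) * sum(R_i^2/n_i) - 3(N+1)
     = 12/(16*17) * (28^2/3 + 41^2/5 + 23^2/3 + 44^2/5) - 3*17
     = 0.044118 * 1161.07 - 51
     = 0.223529.
Step 4: Ties present; correction factor C = 1 - 30/(16^3 - 16) = 0.992647. Corrected H = 0.223529 / 0.992647 = 0.225185.
Step 5: Under H0, H ~ chi^2(3); p-value = 0.973425.
Step 6: alpha = 0.05. fail to reject H0.

H = 0.2252, df = 3, p = 0.973425, fail to reject H0.


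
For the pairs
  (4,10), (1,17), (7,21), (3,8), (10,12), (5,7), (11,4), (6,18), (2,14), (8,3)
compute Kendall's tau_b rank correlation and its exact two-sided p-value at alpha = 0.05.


Step 1: Enumerate the 45 unordered pairs (i,j) with i<j and classify each by sign(x_j-x_i) * sign(y_j-y_i).
  (1,2):dx=-3,dy=+7->D; (1,3):dx=+3,dy=+11->C; (1,4):dx=-1,dy=-2->C; (1,5):dx=+6,dy=+2->C
  (1,6):dx=+1,dy=-3->D; (1,7):dx=+7,dy=-6->D; (1,8):dx=+2,dy=+8->C; (1,9):dx=-2,dy=+4->D
  (1,10):dx=+4,dy=-7->D; (2,3):dx=+6,dy=+4->C; (2,4):dx=+2,dy=-9->D; (2,5):dx=+9,dy=-5->D
  (2,6):dx=+4,dy=-10->D; (2,7):dx=+10,dy=-13->D; (2,8):dx=+5,dy=+1->C; (2,9):dx=+1,dy=-3->D
  (2,10):dx=+7,dy=-14->D; (3,4):dx=-4,dy=-13->C; (3,5):dx=+3,dy=-9->D; (3,6):dx=-2,dy=-14->C
  (3,7):dx=+4,dy=-17->D; (3,8):dx=-1,dy=-3->C; (3,9):dx=-5,dy=-7->C; (3,10):dx=+1,dy=-18->D
  (4,5):dx=+7,dy=+4->C; (4,6):dx=+2,dy=-1->D; (4,7):dx=+8,dy=-4->D; (4,8):dx=+3,dy=+10->C
  (4,9):dx=-1,dy=+6->D; (4,10):dx=+5,dy=-5->D; (5,6):dx=-5,dy=-5->C; (5,7):dx=+1,dy=-8->D
  (5,8):dx=-4,dy=+6->D; (5,9):dx=-8,dy=+2->D; (5,10):dx=-2,dy=-9->C; (6,7):dx=+6,dy=-3->D
  (6,8):dx=+1,dy=+11->C; (6,9):dx=-3,dy=+7->D; (6,10):dx=+3,dy=-4->D; (7,8):dx=-5,dy=+14->D
  (7,9):dx=-9,dy=+10->D; (7,10):dx=-3,dy=-1->C; (8,9):dx=-4,dy=-4->C; (8,10):dx=+2,dy=-15->D
  (9,10):dx=+6,dy=-11->D
Step 2: C = 17, D = 28, total pairs = 45.
Step 3: tau = (C - D)/(n(n-1)/2) = (17 - 28)/45 = -0.244444.
Step 4: Exact two-sided p-value (enumerate n! = 3628800 permutations of y under H0): p = 0.380720.
Step 5: alpha = 0.05. fail to reject H0.

tau_b = -0.2444 (C=17, D=28), p = 0.380720, fail to reject H0.


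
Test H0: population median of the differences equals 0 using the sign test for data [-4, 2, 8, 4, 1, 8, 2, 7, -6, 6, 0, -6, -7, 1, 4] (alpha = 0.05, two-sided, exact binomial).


Step 1: Discard zero differences. Original n = 15; n_eff = number of nonzero differences = 14.
Nonzero differences (with sign): -4, +2, +8, +4, +1, +8, +2, +7, -6, +6, -6, -7, +1, +4
Step 2: Count signs: positive = 10, negative = 4.
Step 3: Under H0: P(positive) = 0.5, so the number of positives S ~ Bin(14, 0.5).
Step 4: Two-sided exact p-value = sum of Bin(14,0.5) probabilities at or below the observed probability = 0.179565.
Step 5: alpha = 0.05. fail to reject H0.

n_eff = 14, pos = 10, neg = 4, p = 0.179565, fail to reject H0.


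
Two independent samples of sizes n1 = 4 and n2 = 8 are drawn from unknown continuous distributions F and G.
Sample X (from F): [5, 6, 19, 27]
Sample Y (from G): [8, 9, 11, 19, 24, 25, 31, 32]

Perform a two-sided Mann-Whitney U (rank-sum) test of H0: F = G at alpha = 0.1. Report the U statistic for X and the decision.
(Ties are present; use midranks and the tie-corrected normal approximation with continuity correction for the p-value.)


Step 1: Combine and sort all 12 observations; assign midranks.
sorted (value, group): (5,X), (6,X), (8,Y), (9,Y), (11,Y), (19,X), (19,Y), (24,Y), (25,Y), (27,X), (31,Y), (32,Y)
ranks: 5->1, 6->2, 8->3, 9->4, 11->5, 19->6.5, 19->6.5, 24->8, 25->9, 27->10, 31->11, 32->12
Step 2: Rank sum for X: R1 = 1 + 2 + 6.5 + 10 = 19.5.
Step 3: U_X = R1 - n1(n1+1)/2 = 19.5 - 4*5/2 = 19.5 - 10 = 9.5.
       U_Y = n1*n2 - U_X = 32 - 9.5 = 22.5.
Step 4: Ties are present, so use the tie-corrected normal approximation (with continuity correction) for the p-value.
Step 5: p-value = 0.307332; compare to alpha = 0.1. fail to reject H0.

U_X = 9.5, p = 0.307332, fail to reject H0 at alpha = 0.1.


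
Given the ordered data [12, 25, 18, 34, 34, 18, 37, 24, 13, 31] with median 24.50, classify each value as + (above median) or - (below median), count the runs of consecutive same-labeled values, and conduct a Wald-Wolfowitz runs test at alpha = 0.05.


Step 1: Compute median = 24.50; label A = above, B = below.
Labels in order: BABAABABBA  (n_A = 5, n_B = 5)
Step 2: Count runs R = 8.
Step 3: Under H0 (random ordering), E[R] = 2*n_A*n_B/(n_A+n_B) + 1 = 2*5*5/10 + 1 = 6.0000.
        Var[R] = 2*n_A*n_B*(2*n_A*n_B - n_A - n_B) / ((n_A+n_B)^2 * (n_A+n_B-1)) = 2000/900 = 2.2222.
        SD[R] = 1.4907.
Step 4: Continuity-corrected z = (R - 0.5 - E[R]) / SD[R] = (8 - 0.5 - 6.0000) / 1.4907 = 1.0062.
Step 5: Two-sided p-value via normal approximation = 2*(1 - Phi(|z|)) = 0.314305.
Step 6: alpha = 0.05. fail to reject H0.

R = 8, z = 1.0062, p = 0.314305, fail to reject H0.


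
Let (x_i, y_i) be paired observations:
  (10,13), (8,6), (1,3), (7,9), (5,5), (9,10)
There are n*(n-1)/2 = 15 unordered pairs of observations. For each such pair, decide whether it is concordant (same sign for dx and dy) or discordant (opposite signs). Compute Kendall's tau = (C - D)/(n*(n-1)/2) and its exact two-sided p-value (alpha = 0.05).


Step 1: Enumerate the 15 unordered pairs (i,j) with i<j and classify each by sign(x_j-x_i) * sign(y_j-y_i).
  (1,2):dx=-2,dy=-7->C; (1,3):dx=-9,dy=-10->C; (1,4):dx=-3,dy=-4->C; (1,5):dx=-5,dy=-8->C
  (1,6):dx=-1,dy=-3->C; (2,3):dx=-7,dy=-3->C; (2,4):dx=-1,dy=+3->D; (2,5):dx=-3,dy=-1->C
  (2,6):dx=+1,dy=+4->C; (3,4):dx=+6,dy=+6->C; (3,5):dx=+4,dy=+2->C; (3,6):dx=+8,dy=+7->C
  (4,5):dx=-2,dy=-4->C; (4,6):dx=+2,dy=+1->C; (5,6):dx=+4,dy=+5->C
Step 2: C = 14, D = 1, total pairs = 15.
Step 3: tau = (C - D)/(n(n-1)/2) = (14 - 1)/15 = 0.866667.
Step 4: Exact two-sided p-value (enumerate n! = 720 permutations of y under H0): p = 0.016667.
Step 5: alpha = 0.05. reject H0.

tau_b = 0.8667 (C=14, D=1), p = 0.016667, reject H0.


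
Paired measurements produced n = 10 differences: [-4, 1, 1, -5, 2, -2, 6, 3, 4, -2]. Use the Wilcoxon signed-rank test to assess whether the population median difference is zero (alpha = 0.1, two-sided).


Step 1: Drop any zero differences (none here) and take |d_i|.
|d| = [4, 1, 1, 5, 2, 2, 6, 3, 4, 2]
Step 2: Midrank |d_i| (ties get averaged ranks).
ranks: |4|->7.5, |1|->1.5, |1|->1.5, |5|->9, |2|->4, |2|->4, |6|->10, |3|->6, |4|->7.5, |2|->4
Step 3: Attach original signs; sum ranks with positive sign and with negative sign.
W+ = 1.5 + 1.5 + 4 + 10 + 6 + 7.5 = 30.5
W- = 7.5 + 9 + 4 + 4 = 24.5
(Check: W+ + W- = 55 should equal n(n+1)/2 = 55.)
Step 4: Test statistic W = min(W+, W-) = 24.5.
Step 5: Ties in |d|, so use the tie-corrected normal approximation.
        E[W] = n(n+1)/4 = 10*11/4 = 27.5.
        Tie groups: |d|=1 (t=2), |d|=2 (t=3), |d|=4 (t=2); sum(t^3 - t) = 36.
        Var[W] = n(n+1)(2n+1)/24 - sum(t^3-t)/48 = 2310/24 - 36/48 = 95.5.
        z = (W - E[W]) / sqrt(Var[W]) = (24.5 - 27.5) / 9.7724 = -0.3070.
        Two-sided p = 2*Phi(z) = 0.758853.
Step 6: alpha = 0.1. fail to reject H0.

W+ = 30.5, W- = 24.5, W = min = 24.5, p = 0.758853, fail to reject H0.


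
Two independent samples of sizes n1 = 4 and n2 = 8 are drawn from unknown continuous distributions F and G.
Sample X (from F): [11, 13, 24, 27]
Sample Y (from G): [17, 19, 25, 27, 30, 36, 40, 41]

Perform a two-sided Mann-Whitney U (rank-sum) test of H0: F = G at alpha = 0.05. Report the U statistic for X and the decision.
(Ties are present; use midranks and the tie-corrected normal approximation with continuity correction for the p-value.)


Step 1: Combine and sort all 12 observations; assign midranks.
sorted (value, group): (11,X), (13,X), (17,Y), (19,Y), (24,X), (25,Y), (27,X), (27,Y), (30,Y), (36,Y), (40,Y), (41,Y)
ranks: 11->1, 13->2, 17->3, 19->4, 24->5, 25->6, 27->7.5, 27->7.5, 30->9, 36->10, 40->11, 41->12
Step 2: Rank sum for X: R1 = 1 + 2 + 5 + 7.5 = 15.5.
Step 3: U_X = R1 - n1(n1+1)/2 = 15.5 - 4*5/2 = 15.5 - 10 = 5.5.
       U_Y = n1*n2 - U_X = 32 - 5.5 = 26.5.
Step 4: Ties are present, so use the tie-corrected normal approximation (with continuity correction) for the p-value.
Step 5: p-value = 0.088869; compare to alpha = 0.05. fail to reject H0.

U_X = 5.5, p = 0.088869, fail to reject H0 at alpha = 0.05.


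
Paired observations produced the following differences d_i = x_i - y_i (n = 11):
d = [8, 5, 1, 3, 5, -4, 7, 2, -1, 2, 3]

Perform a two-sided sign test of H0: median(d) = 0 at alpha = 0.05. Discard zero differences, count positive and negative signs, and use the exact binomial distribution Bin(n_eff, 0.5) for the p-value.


Step 1: Discard zero differences. Original n = 11; n_eff = number of nonzero differences = 11.
Nonzero differences (with sign): +8, +5, +1, +3, +5, -4, +7, +2, -1, +2, +3
Step 2: Count signs: positive = 9, negative = 2.
Step 3: Under H0: P(positive) = 0.5, so the number of positives S ~ Bin(11, 0.5).
Step 4: Two-sided exact p-value = sum of Bin(11,0.5) probabilities at or below the observed probability = 0.065430.
Step 5: alpha = 0.05. fail to reject H0.

n_eff = 11, pos = 9, neg = 2, p = 0.065430, fail to reject H0.


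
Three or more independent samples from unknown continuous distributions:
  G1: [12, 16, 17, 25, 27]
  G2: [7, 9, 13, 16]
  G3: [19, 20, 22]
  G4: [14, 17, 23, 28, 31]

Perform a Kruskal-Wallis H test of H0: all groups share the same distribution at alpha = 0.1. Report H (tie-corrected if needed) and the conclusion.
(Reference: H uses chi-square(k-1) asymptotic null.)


Step 1: Combine all N = 17 observations and assign midranks.
sorted (value, group, rank): (7,G2,1), (9,G2,2), (12,G1,3), (13,G2,4), (14,G4,5), (16,G1,6.5), (16,G2,6.5), (17,G1,8.5), (17,G4,8.5), (19,G3,10), (20,G3,11), (22,G3,12), (23,G4,13), (25,G1,14), (27,G1,15), (28,G4,16), (31,G4,17)
Step 2: Sum ranks within each group.
R_1 = 47 (n_1 = 5)
R_2 = 13.5 (n_2 = 4)
R_3 = 33 (n_3 = 3)
R_4 = 59.5 (n_4 = 5)
Step 3: H = 12/(N(N+1)) * sum(R_i^2/n_i) - 3(N+1)
     = 12/(17*18) * (47^2/5 + 13.5^2/4 + 33^2/3 + 59.5^2/5) - 3*18
     = 0.039216 * 1558.41 - 54
     = 7.114216.
Step 4: Ties present; correction factor C = 1 - 12/(17^3 - 17) = 0.997549. Corrected H = 7.114216 / 0.997549 = 7.131695.
Step 5: Under H0, H ~ chi^2(3); p-value = 0.067817.
Step 6: alpha = 0.1. reject H0.

H = 7.1317, df = 3, p = 0.067817, reject H0.


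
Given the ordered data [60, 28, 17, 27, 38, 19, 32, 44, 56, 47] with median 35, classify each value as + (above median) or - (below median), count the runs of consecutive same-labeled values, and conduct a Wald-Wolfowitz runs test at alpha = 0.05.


Step 1: Compute median = 35; label A = above, B = below.
Labels in order: ABBBABBAAA  (n_A = 5, n_B = 5)
Step 2: Count runs R = 5.
Step 3: Under H0 (random ordering), E[R] = 2*n_A*n_B/(n_A+n_B) + 1 = 2*5*5/10 + 1 = 6.0000.
        Var[R] = 2*n_A*n_B*(2*n_A*n_B - n_A - n_B) / ((n_A+n_B)^2 * (n_A+n_B-1)) = 2000/900 = 2.2222.
        SD[R] = 1.4907.
Step 4: Continuity-corrected z = (R + 0.5 - E[R]) / SD[R] = (5 + 0.5 - 6.0000) / 1.4907 = -0.3354.
Step 5: Two-sided p-value via normal approximation = 2*(1 - Phi(|z|)) = 0.737316.
Step 6: alpha = 0.05. fail to reject H0.

R = 5, z = -0.3354, p = 0.737316, fail to reject H0.


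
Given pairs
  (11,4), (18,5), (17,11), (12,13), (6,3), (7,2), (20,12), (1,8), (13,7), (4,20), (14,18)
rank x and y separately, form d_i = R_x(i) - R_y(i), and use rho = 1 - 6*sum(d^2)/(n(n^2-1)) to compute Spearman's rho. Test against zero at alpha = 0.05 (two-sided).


Step 1: Rank x and y separately (midranks; no ties here).
rank(x): 11->5, 18->10, 17->9, 12->6, 6->3, 7->4, 20->11, 1->1, 13->7, 4->2, 14->8
rank(y): 4->3, 5->4, 11->7, 13->9, 3->2, 2->1, 12->8, 8->6, 7->5, 20->11, 18->10
Step 2: d_i = R_x(i) - R_y(i); compute d_i^2.
  (5-3)^2=4, (10-4)^2=36, (9-7)^2=4, (6-9)^2=9, (3-2)^2=1, (4-1)^2=9, (11-8)^2=9, (1-6)^2=25, (7-5)^2=4, (2-11)^2=81, (8-10)^2=4
sum(d^2) = 186.
Step 3: rho = 1 - 6*186 / (11*(11^2 - 1)) = 1 - 1116/1320 = 0.154545.
Step 4: Under H0, t = rho * sqrt((n-2)/(1-rho^2)) = 0.4693 ~ t(9).
Step 5: Two-sided p-value from the t-distribution with 9 df = 0.650034.
Step 6: alpha = 0.05. fail to reject H0.

rho = 0.1545, p = 0.650034, fail to reject H0 at alpha = 0.05.


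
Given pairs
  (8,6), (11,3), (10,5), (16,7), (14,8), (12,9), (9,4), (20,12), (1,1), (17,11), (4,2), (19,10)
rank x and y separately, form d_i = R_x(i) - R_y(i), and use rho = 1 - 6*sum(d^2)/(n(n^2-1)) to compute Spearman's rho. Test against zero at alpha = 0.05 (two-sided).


Step 1: Rank x and y separately (midranks; no ties here).
rank(x): 8->3, 11->6, 10->5, 16->9, 14->8, 12->7, 9->4, 20->12, 1->1, 17->10, 4->2, 19->11
rank(y): 6->6, 3->3, 5->5, 7->7, 8->8, 9->9, 4->4, 12->12, 1->1, 11->11, 2->2, 10->10
Step 2: d_i = R_x(i) - R_y(i); compute d_i^2.
  (3-6)^2=9, (6-3)^2=9, (5-5)^2=0, (9-7)^2=4, (8-8)^2=0, (7-9)^2=4, (4-4)^2=0, (12-12)^2=0, (1-1)^2=0, (10-11)^2=1, (2-2)^2=0, (11-10)^2=1
sum(d^2) = 28.
Step 3: rho = 1 - 6*28 / (12*(12^2 - 1)) = 1 - 168/1716 = 0.902098.
Step 4: Under H0, t = rho * sqrt((n-2)/(1-rho^2)) = 6.6106 ~ t(10).
Step 5: Two-sided p-value from the t-distribution with 10 df = 0.000060.
Step 6: alpha = 0.05. reject H0.

rho = 0.9021, p = 0.000060, reject H0 at alpha = 0.05.


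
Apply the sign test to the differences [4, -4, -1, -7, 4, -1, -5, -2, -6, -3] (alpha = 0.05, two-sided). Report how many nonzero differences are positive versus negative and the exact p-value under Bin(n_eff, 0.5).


Step 1: Discard zero differences. Original n = 10; n_eff = number of nonzero differences = 10.
Nonzero differences (with sign): +4, -4, -1, -7, +4, -1, -5, -2, -6, -3
Step 2: Count signs: positive = 2, negative = 8.
Step 3: Under H0: P(positive) = 0.5, so the number of positives S ~ Bin(10, 0.5).
Step 4: Two-sided exact p-value = sum of Bin(10,0.5) probabilities at or below the observed probability = 0.109375.
Step 5: alpha = 0.05. fail to reject H0.

n_eff = 10, pos = 2, neg = 8, p = 0.109375, fail to reject H0.


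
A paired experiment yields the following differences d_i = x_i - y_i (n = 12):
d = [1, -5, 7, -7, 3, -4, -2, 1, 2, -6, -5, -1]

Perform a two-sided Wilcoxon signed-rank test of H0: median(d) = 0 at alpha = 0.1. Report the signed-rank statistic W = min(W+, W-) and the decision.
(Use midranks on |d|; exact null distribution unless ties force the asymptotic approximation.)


Step 1: Drop any zero differences (none here) and take |d_i|.
|d| = [1, 5, 7, 7, 3, 4, 2, 1, 2, 6, 5, 1]
Step 2: Midrank |d_i| (ties get averaged ranks).
ranks: |1|->2, |5|->8.5, |7|->11.5, |7|->11.5, |3|->6, |4|->7, |2|->4.5, |1|->2, |2|->4.5, |6|->10, |5|->8.5, |1|->2
Step 3: Attach original signs; sum ranks with positive sign and with negative sign.
W+ = 2 + 11.5 + 6 + 2 + 4.5 = 26
W- = 8.5 + 11.5 + 7 + 4.5 + 10 + 8.5 + 2 = 52
(Check: W+ + W- = 78 should equal n(n+1)/2 = 78.)
Step 4: Test statistic W = min(W+, W-) = 26.
Step 5: Ties in |d|, so use the tie-corrected normal approximation.
        E[W] = n(n+1)/4 = 12*13/4 = 39.
        Tie groups: |d|=1 (t=3), |d|=2 (t=2), |d|=5 (t=2), |d|=7 (t=2); sum(t^3 - t) = 42.
        Var[W] = n(n+1)(2n+1)/24 - sum(t^3-t)/48 = 3900/24 - 42/48 = 161.625.
        z = (W - E[W]) / sqrt(Var[W]) = (26 - 39) / 12.7132 = -1.0226.
        Two-sided p = 2*Phi(z) = 0.306516.
Step 6: alpha = 0.1. fail to reject H0.

W+ = 26, W- = 52, W = min = 26, p = 0.306516, fail to reject H0.


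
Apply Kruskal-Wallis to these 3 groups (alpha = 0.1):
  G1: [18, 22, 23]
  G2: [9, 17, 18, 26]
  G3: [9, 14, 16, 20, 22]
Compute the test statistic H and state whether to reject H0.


Step 1: Combine all N = 12 observations and assign midranks.
sorted (value, group, rank): (9,G2,1.5), (9,G3,1.5), (14,G3,3), (16,G3,4), (17,G2,5), (18,G1,6.5), (18,G2,6.5), (20,G3,8), (22,G1,9.5), (22,G3,9.5), (23,G1,11), (26,G2,12)
Step 2: Sum ranks within each group.
R_1 = 27 (n_1 = 3)
R_2 = 25 (n_2 = 4)
R_3 = 26 (n_3 = 5)
Step 3: H = 12/(N(N+1)) * sum(R_i^2/n_i) - 3(N+1)
     = 12/(12*13) * (27^2/3 + 25^2/4 + 26^2/5) - 3*13
     = 0.076923 * 534.45 - 39
     = 2.111538.
Step 4: Ties present; correction factor C = 1 - 18/(12^3 - 12) = 0.989510. Corrected H = 2.111538 / 0.989510 = 2.133922.
Step 5: Under H0, H ~ chi^2(2); p-value = 0.344052.
Step 6: alpha = 0.1. fail to reject H0.

H = 2.1339, df = 2, p = 0.344052, fail to reject H0.


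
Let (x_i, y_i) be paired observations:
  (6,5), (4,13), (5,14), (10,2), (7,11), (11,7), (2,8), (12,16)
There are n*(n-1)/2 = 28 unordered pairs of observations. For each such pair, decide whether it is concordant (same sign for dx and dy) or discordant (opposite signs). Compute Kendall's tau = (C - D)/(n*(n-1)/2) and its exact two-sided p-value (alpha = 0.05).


Step 1: Enumerate the 28 unordered pairs (i,j) with i<j and classify each by sign(x_j-x_i) * sign(y_j-y_i).
  (1,2):dx=-2,dy=+8->D; (1,3):dx=-1,dy=+9->D; (1,4):dx=+4,dy=-3->D; (1,5):dx=+1,dy=+6->C
  (1,6):dx=+5,dy=+2->C; (1,7):dx=-4,dy=+3->D; (1,8):dx=+6,dy=+11->C; (2,3):dx=+1,dy=+1->C
  (2,4):dx=+6,dy=-11->D; (2,5):dx=+3,dy=-2->D; (2,6):dx=+7,dy=-6->D; (2,7):dx=-2,dy=-5->C
  (2,8):dx=+8,dy=+3->C; (3,4):dx=+5,dy=-12->D; (3,5):dx=+2,dy=-3->D; (3,6):dx=+6,dy=-7->D
  (3,7):dx=-3,dy=-6->C; (3,8):dx=+7,dy=+2->C; (4,5):dx=-3,dy=+9->D; (4,6):dx=+1,dy=+5->C
  (4,7):dx=-8,dy=+6->D; (4,8):dx=+2,dy=+14->C; (5,6):dx=+4,dy=-4->D; (5,7):dx=-5,dy=-3->C
  (5,8):dx=+5,dy=+5->C; (6,7):dx=-9,dy=+1->D; (6,8):dx=+1,dy=+9->C; (7,8):dx=+10,dy=+8->C
Step 2: C = 14, D = 14, total pairs = 28.
Step 3: tau = (C - D)/(n(n-1)/2) = (14 - 14)/28 = 0.000000.
Step 4: Exact two-sided p-value (enumerate n! = 40320 permutations of y under H0): p = 1.000000.
Step 5: alpha = 0.05. fail to reject H0.

tau_b = 0.0000 (C=14, D=14), p = 1.000000, fail to reject H0.


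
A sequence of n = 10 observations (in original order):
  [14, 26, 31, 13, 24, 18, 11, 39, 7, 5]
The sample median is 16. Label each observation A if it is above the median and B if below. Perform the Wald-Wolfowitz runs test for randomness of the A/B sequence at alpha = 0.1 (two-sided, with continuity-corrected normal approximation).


Step 1: Compute median = 16; label A = above, B = below.
Labels in order: BAABAABABB  (n_A = 5, n_B = 5)
Step 2: Count runs R = 7.
Step 3: Under H0 (random ordering), E[R] = 2*n_A*n_B/(n_A+n_B) + 1 = 2*5*5/10 + 1 = 6.0000.
        Var[R] = 2*n_A*n_B*(2*n_A*n_B - n_A - n_B) / ((n_A+n_B)^2 * (n_A+n_B-1)) = 2000/900 = 2.2222.
        SD[R] = 1.4907.
Step 4: Continuity-corrected z = (R - 0.5 - E[R]) / SD[R] = (7 - 0.5 - 6.0000) / 1.4907 = 0.3354.
Step 5: Two-sided p-value via normal approximation = 2*(1 - Phi(|z|)) = 0.737316.
Step 6: alpha = 0.1. fail to reject H0.

R = 7, z = 0.3354, p = 0.737316, fail to reject H0.


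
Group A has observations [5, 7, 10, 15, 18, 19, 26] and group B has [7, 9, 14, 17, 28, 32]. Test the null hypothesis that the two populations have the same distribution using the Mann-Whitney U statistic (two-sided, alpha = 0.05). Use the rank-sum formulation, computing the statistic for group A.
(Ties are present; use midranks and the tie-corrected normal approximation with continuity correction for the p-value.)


Step 1: Combine and sort all 13 observations; assign midranks.
sorted (value, group): (5,X), (7,X), (7,Y), (9,Y), (10,X), (14,Y), (15,X), (17,Y), (18,X), (19,X), (26,X), (28,Y), (32,Y)
ranks: 5->1, 7->2.5, 7->2.5, 9->4, 10->5, 14->6, 15->7, 17->8, 18->9, 19->10, 26->11, 28->12, 32->13
Step 2: Rank sum for X: R1 = 1 + 2.5 + 5 + 7 + 9 + 10 + 11 = 45.5.
Step 3: U_X = R1 - n1(n1+1)/2 = 45.5 - 7*8/2 = 45.5 - 28 = 17.5.
       U_Y = n1*n2 - U_X = 42 - 17.5 = 24.5.
Step 4: Ties are present, so use the tie-corrected normal approximation (with continuity correction) for the p-value.
Step 5: p-value = 0.667806; compare to alpha = 0.05. fail to reject H0.

U_X = 17.5, p = 0.667806, fail to reject H0 at alpha = 0.05.


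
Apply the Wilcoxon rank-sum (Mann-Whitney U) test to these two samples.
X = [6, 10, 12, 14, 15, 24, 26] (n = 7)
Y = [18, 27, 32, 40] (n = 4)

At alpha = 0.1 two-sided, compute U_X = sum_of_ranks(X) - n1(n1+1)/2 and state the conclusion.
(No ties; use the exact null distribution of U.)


Step 1: Combine and sort all 11 observations; assign midranks.
sorted (value, group): (6,X), (10,X), (12,X), (14,X), (15,X), (18,Y), (24,X), (26,X), (27,Y), (32,Y), (40,Y)
ranks: 6->1, 10->2, 12->3, 14->4, 15->5, 18->6, 24->7, 26->8, 27->9, 32->10, 40->11
Step 2: Rank sum for X: R1 = 1 + 2 + 3 + 4 + 5 + 7 + 8 = 30.
Step 3: U_X = R1 - n1(n1+1)/2 = 30 - 7*8/2 = 30 - 28 = 2.
       U_Y = n1*n2 - U_X = 28 - 2 = 26.
Step 4: No ties, so the exact null distribution of U (based on enumerating the C(11,7) = 330 equally likely rank assignments) gives the two-sided p-value.
Step 5: p-value = 0.024242; compare to alpha = 0.1. reject H0.

U_X = 2, p = 0.024242, reject H0 at alpha = 0.1.
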